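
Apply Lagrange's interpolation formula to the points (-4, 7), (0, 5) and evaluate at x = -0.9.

Lagrange interpolation formula:
P(x) = Σ yᵢ × Lᵢ(x)
where Lᵢ(x) = Π_{j≠i} (x - xⱼ)/(xᵢ - xⱼ)

L_0(-0.9) = (-0.9 - 0)/(-4 - 0) = 0.225000
L_1(-0.9) = (-0.9 - (-4))/(0 - (-4)) = 0.775000

P(-0.9) = 7×L_0(-0.9) + 5×L_1(-0.9)
P(-0.9) = 5.450000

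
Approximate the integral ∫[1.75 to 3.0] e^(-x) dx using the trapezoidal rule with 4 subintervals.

f(x) = e^(-x)
a = 1.75, b = 3.0, n = 4
h = (b - a)/n = 0.312500

Trapezoidal rule: (h/2)[f(x₀) + 2f(x₁) + 2f(x₂) + ... + f(xₙ)]

x_0 = 1.7500, f(x_0) = 0.173774, coefficient = 1
x_1 = 2.0625, f(x_1) = 0.127136, coefficient = 2
x_2 = 2.3750, f(x_2) = 0.093014, coefficient = 2
x_3 = 2.6875, f(x_3) = 0.068051, coefficient = 2
x_4 = 3.0000, f(x_4) = 0.049787, coefficient = 1

I ≈ (0.312500/2) × 0.799963 = 0.124994
Exact value: 0.123987
Error: 0.001007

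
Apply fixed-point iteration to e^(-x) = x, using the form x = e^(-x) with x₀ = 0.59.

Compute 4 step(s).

Equation: e^(-x) = x
Fixed-point form: x = e^(-x)
x₀ = 0.59

x_1 = g(0.590000) = 0.554327
x_2 = g(0.554327) = 0.574459
x_3 = g(0.574459) = 0.563010
x_4 = g(0.563010) = 0.569493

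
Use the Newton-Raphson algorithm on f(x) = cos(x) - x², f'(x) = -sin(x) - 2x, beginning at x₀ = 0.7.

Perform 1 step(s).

f(x) = cos(x) - x²
f'(x) = -sin(x) - 2x
x₀ = 0.7

Newton-Raphson formula: x_{n+1} = x_n - f(x_n)/f'(x_n)

Iteration 1:
  f(0.700000) = 0.274842
  f'(0.700000) = -2.044218
  x_1 = 0.700000 - 0.274842/(-2.044218) = 0.834449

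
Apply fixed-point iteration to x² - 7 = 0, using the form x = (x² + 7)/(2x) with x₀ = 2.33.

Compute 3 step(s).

Equation: x² - 7 = 0
Fixed-point form: x = (x² + 7)/(2x)
x₀ = 2.33

x_1 = g(2.330000) = 2.667146
x_2 = g(2.667146) = 2.645837
x_3 = g(2.645837) = 2.645751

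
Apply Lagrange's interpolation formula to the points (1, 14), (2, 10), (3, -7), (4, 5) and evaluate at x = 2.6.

Lagrange interpolation formula:
P(x) = Σ yᵢ × Lᵢ(x)
where Lᵢ(x) = Π_{j≠i} (x - xⱼ)/(xᵢ - xⱼ)

L_0(2.6) = (2.6 - 2)/(1 - 2) × (2.6 - 3)/(1 - 3) × (2.6 - 4)/(1 - 4) = -0.056000
L_1(2.6) = (2.6 - 1)/(2 - 1) × (2.6 - 3)/(2 - 3) × (2.6 - 4)/(2 - 4) = 0.448000
L_2(2.6) = (2.6 - 1)/(3 - 1) × (2.6 - 2)/(3 - 2) × (2.6 - 4)/(3 - 4) = 0.672000
L_3(2.6) = (2.6 - 1)/(4 - 1) × (2.6 - 2)/(4 - 2) × (2.6 - 3)/(4 - 3) = -0.064000

P(2.6) = 14×L_0(2.6) + 10×L_1(2.6) + (-7)×L_2(2.6) + 5×L_3(2.6)
P(2.6) = -1.328000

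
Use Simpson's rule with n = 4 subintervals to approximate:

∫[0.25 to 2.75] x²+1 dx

f(x) = x²+1
a = 0.25, b = 2.75, n = 4
h = (b - a)/n = 0.625000

Simpson's rule: (h/3)[f(x₀) + 4f(x₁) + 2f(x₂) + ... + f(xₙ)]

x_0 = 0.2500, f(x_0) = 1.062500, coefficient = 1
x_1 = 0.8750, f(x_1) = 1.765625, coefficient = 4
x_2 = 1.5000, f(x_2) = 3.250000, coefficient = 2
x_3 = 2.1250, f(x_3) = 5.515625, coefficient = 4
x_4 = 2.7500, f(x_4) = 8.562500, coefficient = 1

I ≈ (0.625000/3) × 45.250000 = 9.427083
Exact value: 9.427083
Error: 0.000000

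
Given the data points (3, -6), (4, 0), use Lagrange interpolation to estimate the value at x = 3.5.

Lagrange interpolation formula:
P(x) = Σ yᵢ × Lᵢ(x)
where Lᵢ(x) = Π_{j≠i} (x - xⱼ)/(xᵢ - xⱼ)

L_0(3.5) = (3.5 - 4)/(3 - 4) = 0.500000
L_1(3.5) = (3.5 - 3)/(4 - 3) = 0.500000

P(3.5) = (-6)×L_0(3.5) + 0×L_1(3.5)
P(3.5) = -3.000000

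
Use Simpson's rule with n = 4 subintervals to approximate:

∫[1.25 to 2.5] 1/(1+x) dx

f(x) = 1/(1+x)
a = 1.25, b = 2.5, n = 4
h = (b - a)/n = 0.312500

Simpson's rule: (h/3)[f(x₀) + 4f(x₁) + 2f(x₂) + ... + f(xₙ)]

x_0 = 1.2500, f(x_0) = 0.444444, coefficient = 1
x_1 = 1.5625, f(x_1) = 0.390244, coefficient = 4
x_2 = 1.8750, f(x_2) = 0.347826, coefficient = 2
x_3 = 2.1875, f(x_3) = 0.313725, coefficient = 4
x_4 = 2.5000, f(x_4) = 0.285714, coefficient = 1

I ≈ (0.312500/3) × 4.241688 = 0.441843
Exact value: 0.441833
Error: 0.000010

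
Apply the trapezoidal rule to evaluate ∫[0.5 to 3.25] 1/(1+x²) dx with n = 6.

f(x) = 1/(1+x²)
a = 0.5, b = 3.25, n = 6
h = (b - a)/n = 0.458333

Trapezoidal rule: (h/2)[f(x₀) + 2f(x₁) + 2f(x₂) + ... + f(xₙ)]

x_0 = 0.5000, f(x_0) = 0.800000, coefficient = 1
x_1 = 0.9583, f(x_1) = 0.521267, coefficient = 2
x_2 = 1.4167, f(x_2) = 0.332564, coefficient = 2
x_3 = 1.8750, f(x_3) = 0.221453, coefficient = 2
x_4 = 2.3333, f(x_4) = 0.155172, coefficient = 2
x_5 = 2.7917, f(x_5) = 0.113722, coefficient = 2
x_6 = 3.2500, f(x_6) = 0.086486, coefficient = 1

I ≈ (0.458333/2) × 3.574842 = 0.819235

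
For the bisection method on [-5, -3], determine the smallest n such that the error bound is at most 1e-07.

We need (b-a)/2^n ≤ 1e-07
(-3 - (-5))/2^n ≤ 1e-07
2/2^n ≤ 1e-07
2^n ≥ 20000000
n ≥ log₂(20000000) = 24.25
n ≥ 25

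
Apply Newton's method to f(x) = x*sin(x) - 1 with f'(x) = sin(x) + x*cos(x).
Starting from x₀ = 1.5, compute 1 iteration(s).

f(x) = x*sin(x) - 1
f'(x) = sin(x) + x*cos(x)
x₀ = 1.5

Newton-Raphson formula: x_{n+1} = x_n - f(x_n)/f'(x_n)

Iteration 1:
  f(1.500000) = 0.496242
  f'(1.500000) = 1.103601
  x_1 = 1.500000 - 0.496242/1.103601 = 1.050342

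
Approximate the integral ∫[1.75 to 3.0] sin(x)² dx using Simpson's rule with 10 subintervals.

f(x) = sin(x)²
a = 1.75, b = 3.0, n = 10
h = (b - a)/n = 0.125000

Simpson's rule: (h/3)[f(x₀) + 4f(x₁) + 2f(x₂) + ... + f(xₙ)]

x_0 = 1.7500, f(x_0) = 0.968228, coefficient = 1
x_1 = 1.8750, f(x_1) = 0.910280, coefficient = 4
x_2 = 2.0000, f(x_2) = 0.826822, coefficient = 2
x_3 = 2.1250, f(x_3) = 0.723044, coefficient = 4
x_4 = 2.2500, f(x_4) = 0.605398, coefficient = 2
x_5 = 2.3750, f(x_5) = 0.481199, coefficient = 4
x_6 = 2.5000, f(x_6) = 0.358169, coefficient = 2
x_7 = 2.6250, f(x_7) = 0.243957, coefficient = 4
x_8 = 2.7500, f(x_8) = 0.145665, coefficient = 2
x_9 = 2.8750, f(x_9) = 0.069404, coefficient = 4
x_10 = 3.0000, f(x_10) = 0.019915, coefficient = 1

I ≈ (0.125000/3) × 14.571784 = 0.607158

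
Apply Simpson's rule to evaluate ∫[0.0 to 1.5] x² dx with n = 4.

f(x) = x²
a = 0.0, b = 1.5, n = 4
h = (b - a)/n = 0.375000

Simpson's rule: (h/3)[f(x₀) + 4f(x₁) + 2f(x₂) + ... + f(xₙ)]

x_0 = 0.0000, f(x_0) = 0.000000, coefficient = 1
x_1 = 0.3750, f(x_1) = 0.140625, coefficient = 4
x_2 = 0.7500, f(x_2) = 0.562500, coefficient = 2
x_3 = 1.1250, f(x_3) = 1.265625, coefficient = 4
x_4 = 1.5000, f(x_4) = 2.250000, coefficient = 1

I ≈ (0.375000/3) × 9.000000 = 1.125000
Exact value: 1.125000
Error: 0.000000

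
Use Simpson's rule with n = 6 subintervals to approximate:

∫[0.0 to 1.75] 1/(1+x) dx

f(x) = 1/(1+x)
a = 0.0, b = 1.75, n = 6
h = (b - a)/n = 0.291667

Simpson's rule: (h/3)[f(x₀) + 4f(x₁) + 2f(x₂) + ... + f(xₙ)]

x_0 = 0.0000, f(x_0) = 1.000000, coefficient = 1
x_1 = 0.2917, f(x_1) = 0.774194, coefficient = 4
x_2 = 0.5833, f(x_2) = 0.631579, coefficient = 2
x_3 = 0.8750, f(x_3) = 0.533333, coefficient = 4
x_4 = 1.1667, f(x_4) = 0.461538, coefficient = 2
x_5 = 1.4583, f(x_5) = 0.406780, coefficient = 4
x_6 = 1.7500, f(x_6) = 0.363636, coefficient = 1

I ≈ (0.291667/3) × 10.407097 = 1.011801
Exact value: 1.011601
Error: 0.000200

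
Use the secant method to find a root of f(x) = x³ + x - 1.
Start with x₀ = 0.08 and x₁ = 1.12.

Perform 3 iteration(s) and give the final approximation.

f(x) = x³ + x - 1
x₀ = 0.08, x₁ = 1.12

Secant formula: x_{n+1} = x_n - f(x_n)(x_n - x_{n-1})/(f(x_n) - f(x_{n-1}))

Iteration 1:
  f(0.080000) = -0.919488
  f(1.120000) = 1.524928
  x_2 = 1.120000 - 1.524928×(1.120000 - 0.080000)/(1.524928 - (-0.919488))
       = 0.471205
Iteration 2:
  f(1.120000) = 1.524928
  f(0.471205) = -0.424172
  x_3 = 0.471205 - (-0.424172)×(0.471205 - 1.120000)/(-0.424172 - 1.524928)
       = 0.612399
Iteration 3:
  f(0.471205) = -0.424172
  f(0.612399) = -0.157932
  x_4 = 0.612399 - (-0.157932)×(0.612399 - 0.471205)/(-0.157932 - (-0.424172))
       = 0.696154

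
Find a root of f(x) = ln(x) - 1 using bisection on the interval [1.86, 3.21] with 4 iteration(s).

f(x) = ln(x) - 1
Initial interval: [1.86, 3.21]

Iteration 1:
  c_1 = (1.860000 + 3.210000)/2 = 2.535000
  f(c_1) = f(2.535000) = -0.069806
  f(a) × f(c) ≥ 0, new interval: [2.535000, 3.210000]
Iteration 2:
  c_2 = (2.535000 + 3.210000)/2 = 2.872500
  f(c_2) = f(2.872500) = 0.055183
  f(a) × f(c) < 0, new interval: [2.535000, 2.872500]
Iteration 3:
  c_3 = (2.535000 + 2.872500)/2 = 2.703750
  f(c_3) = f(2.703750) = -0.005360
  f(a) × f(c) ≥ 0, new interval: [2.703750, 2.872500]
Iteration 4:
  c_4 = (2.703750 + 2.872500)/2 = 2.788125
  f(c_4) = f(2.788125) = 0.025369
  f(a) × f(c) < 0, new interval: [2.703750, 2.788125]

After 4 iteration(s), the approximation is c_4 = 2.788125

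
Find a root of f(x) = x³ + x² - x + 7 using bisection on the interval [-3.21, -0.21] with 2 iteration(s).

f(x) = x³ + x² - x + 7
Initial interval: [-3.21, -0.21]

Iteration 1:
  c_1 = (-3.210000 + (-0.210000))/2 = -1.710000
  f(c_1) = f(-1.710000) = 6.633889
  f(a) × f(c) < 0, new interval: [-3.210000, -1.710000]
Iteration 2:
  c_2 = (-3.210000 + (-1.710000))/2 = -2.460000
  f(c_2) = f(-2.460000) = 0.624664
  f(a) × f(c) < 0, new interval: [-3.210000, -2.460000]

After 2 iteration(s), the approximation is c_2 = -2.460000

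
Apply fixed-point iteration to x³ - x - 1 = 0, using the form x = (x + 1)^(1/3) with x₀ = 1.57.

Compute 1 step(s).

Equation: x³ - x - 1 = 0
Fixed-point form: x = (x + 1)^(1/3)
x₀ = 1.57

x_1 = g(1.570000) = 1.369760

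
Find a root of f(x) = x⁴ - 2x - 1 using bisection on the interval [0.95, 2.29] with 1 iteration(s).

f(x) = x⁴ - 2x - 1
Initial interval: [0.95, 2.29]

Iteration 1:
  c_1 = (0.950000 + 2.290000)/2 = 1.620000
  f(c_1) = f(1.620000) = 2.647475
  f(a) × f(c) < 0, new interval: [0.950000, 1.620000]

After 1 iteration(s), the approximation is c_1 = 1.620000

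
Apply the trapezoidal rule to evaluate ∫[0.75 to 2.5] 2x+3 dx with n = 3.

f(x) = 2x+3
a = 0.75, b = 2.5, n = 3
h = (b - a)/n = 0.583333

Trapezoidal rule: (h/2)[f(x₀) + 2f(x₁) + 2f(x₂) + ... + f(xₙ)]

x_0 = 0.7500, f(x_0) = 4.500000, coefficient = 1
x_1 = 1.3333, f(x_1) = 5.666667, coefficient = 2
x_2 = 1.9167, f(x_2) = 6.833333, coefficient = 2
x_3 = 2.5000, f(x_3) = 8.000000, coefficient = 1

I ≈ (0.583333/2) × 37.500000 = 10.937500
Exact value: 10.937500
Error: 0.000000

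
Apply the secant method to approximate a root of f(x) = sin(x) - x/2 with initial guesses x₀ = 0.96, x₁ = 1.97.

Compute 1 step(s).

f(x) = sin(x) - x/2
x₀ = 0.96, x₁ = 1.97

Secant formula: x_{n+1} = x_n - f(x_n)(x_n - x_{n-1})/(f(x_n) - f(x_{n-1}))

Iteration 1:
  f(0.960000) = 0.339192
  f(1.970000) = -0.063629
  x_2 = 1.970000 - (-0.063629)×(1.970000 - 0.960000)/(-0.063629 - 0.339192)
       = 1.810461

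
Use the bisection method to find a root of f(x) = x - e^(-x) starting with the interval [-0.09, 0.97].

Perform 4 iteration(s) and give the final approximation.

f(x) = x - e^(-x)
Initial interval: [-0.09, 0.97]

Iteration 1:
  c_1 = (-0.090000 + 0.970000)/2 = 0.440000
  f(c_1) = f(0.440000) = -0.204036
  f(a) × f(c) ≥ 0, new interval: [0.440000, 0.970000]
Iteration 2:
  c_2 = (0.440000 + 0.970000)/2 = 0.705000
  f(c_2) = f(0.705000) = 0.210891
  f(a) × f(c) < 0, new interval: [0.440000, 0.705000]
Iteration 3:
  c_3 = (0.440000 + 0.705000)/2 = 0.572500
  f(c_3) = f(0.572500) = 0.008387
  f(a) × f(c) < 0, new interval: [0.440000, 0.572500]
Iteration 4:
  c_4 = (0.440000 + 0.572500)/2 = 0.506250
  f(c_4) = f(0.506250) = -0.096502
  f(a) × f(c) ≥ 0, new interval: [0.506250, 0.572500]

After 4 iteration(s), the approximation is c_4 = 0.506250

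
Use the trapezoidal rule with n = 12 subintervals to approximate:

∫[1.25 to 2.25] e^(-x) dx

f(x) = e^(-x)
a = 1.25, b = 2.25, n = 12
h = (b - a)/n = 0.083333

Trapezoidal rule: (h/2)[f(x₀) + 2f(x₁) + 2f(x₂) + ... + f(xₙ)]

x_0 = 1.2500, f(x_0) = 0.286505, coefficient = 1
x_1 = 1.3333, f(x_1) = 0.263597, coefficient = 2
x_2 = 1.4167, f(x_2) = 0.242521, coefficient = 2
x_3 = 1.5000, f(x_3) = 0.223130, coefficient = 2
x_4 = 1.5833, f(x_4) = 0.205290, coefficient = 2
x_5 = 1.6667, f(x_5) = 0.188876, coefficient = 2
x_6 = 1.7500, f(x_6) = 0.173774, coefficient = 2
x_7 = 1.8333, f(x_7) = 0.159880, coefficient = 2
x_8 = 1.9167, f(x_8) = 0.147096, coefficient = 2
x_9 = 2.0000, f(x_9) = 0.135335, coefficient = 2
x_10 = 2.0833, f(x_10) = 0.124514, coefficient = 2
x_11 = 2.1667, f(x_11) = 0.114559, coefficient = 2
x_12 = 2.2500, f(x_12) = 0.105399, coefficient = 1

I ≈ (0.083333/2) × 4.349049 = 0.181210
Exact value: 0.181106
Error: 0.000105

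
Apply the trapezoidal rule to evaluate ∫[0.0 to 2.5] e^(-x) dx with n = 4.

f(x) = e^(-x)
a = 0.0, b = 2.5, n = 4
h = (b - a)/n = 0.625000

Trapezoidal rule: (h/2)[f(x₀) + 2f(x₁) + 2f(x₂) + ... + f(xₙ)]

x_0 = 0.0000, f(x_0) = 1.000000, coefficient = 1
x_1 = 0.6250, f(x_1) = 0.535261, coefficient = 2
x_2 = 1.2500, f(x_2) = 0.286505, coefficient = 2
x_3 = 1.8750, f(x_3) = 0.153355, coefficient = 2
x_4 = 2.5000, f(x_4) = 0.082085, coefficient = 1

I ≈ (0.625000/2) × 3.032327 = 0.947602
Exact value: 0.917915
Error: 0.029687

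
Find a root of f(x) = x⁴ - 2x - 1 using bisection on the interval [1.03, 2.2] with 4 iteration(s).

f(x) = x⁴ - 2x - 1
Initial interval: [1.03, 2.2]

Iteration 1:
  c_1 = (1.030000 + 2.200000)/2 = 1.615000
  f(c_1) = f(1.615000) = 2.572838
  f(a) × f(c) < 0, new interval: [1.030000, 1.615000]
Iteration 2:
  c_2 = (1.030000 + 1.615000)/2 = 1.322500
  f(c_2) = f(1.322500) = -0.585977
  f(a) × f(c) ≥ 0, new interval: [1.322500, 1.615000]
Iteration 3:
  c_3 = (1.322500 + 1.615000)/2 = 1.468750
  f(c_3) = f(1.468750) = 0.716126
  f(a) × f(c) < 0, new interval: [1.322500, 1.468750]
Iteration 4:
  c_4 = (1.322500 + 1.468750)/2 = 1.395625
  f(c_4) = f(1.395625) = 0.002555
  f(a) × f(c) < 0, new interval: [1.322500, 1.395625]

After 4 iteration(s), the approximation is c_4 = 1.395625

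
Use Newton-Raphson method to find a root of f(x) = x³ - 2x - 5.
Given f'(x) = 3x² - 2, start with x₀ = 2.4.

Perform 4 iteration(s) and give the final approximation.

f(x) = x³ - 2x - 5
f'(x) = 3x² - 2
x₀ = 2.4

Newton-Raphson formula: x_{n+1} = x_n - f(x_n)/f'(x_n)

Iteration 1:
  f(2.400000) = 4.024000
  f'(2.400000) = 15.280000
  x_1 = 2.400000 - 4.024000/15.280000 = 2.136649
Iteration 2:
  f(2.136649) = 0.481082
  f'(2.136649) = 11.695810
  x_2 = 2.136649 - 0.481082/11.695810 = 2.095516
Iteration 3:
  f(2.095516) = 0.010775
  f'(2.095516) = 11.173567
  x_3 = 2.095516 - 0.010775/11.173567 = 2.094552
Iteration 4:
  f(2.094552) = 0.000006
  f'(2.094552) = 11.161444
  x_4 = 2.094552 - 0.000006/11.161444 = 2.094551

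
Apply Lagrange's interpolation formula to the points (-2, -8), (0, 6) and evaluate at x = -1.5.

Lagrange interpolation formula:
P(x) = Σ yᵢ × Lᵢ(x)
where Lᵢ(x) = Π_{j≠i} (x - xⱼ)/(xᵢ - xⱼ)

L_0(-1.5) = (-1.5 - 0)/(-2 - 0) = 0.750000
L_1(-1.5) = (-1.5 - (-2))/(0 - (-2)) = 0.250000

P(-1.5) = (-8)×L_0(-1.5) + 6×L_1(-1.5)
P(-1.5) = -4.500000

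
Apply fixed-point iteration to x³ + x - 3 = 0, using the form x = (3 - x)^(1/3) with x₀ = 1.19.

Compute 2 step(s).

Equation: x³ + x - 3 = 0
Fixed-point form: x = (3 - x)^(1/3)
x₀ = 1.19

x_1 = g(1.190000) = 1.218689
x_2 = g(1.218689) = 1.212216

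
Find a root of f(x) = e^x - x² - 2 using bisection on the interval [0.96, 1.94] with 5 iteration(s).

f(x) = e^x - x² - 2
Initial interval: [0.96, 1.94]

Iteration 1:
  c_1 = (0.960000 + 1.940000)/2 = 1.450000
  f(c_1) = f(1.450000) = 0.160615
  f(a) × f(c) < 0, new interval: [0.960000, 1.450000]
Iteration 2:
  c_2 = (0.960000 + 1.450000)/2 = 1.205000
  f(c_2) = f(1.205000) = -0.115266
  f(a) × f(c) ≥ 0, new interval: [1.205000, 1.450000]
Iteration 3:
  c_3 = (1.205000 + 1.450000)/2 = 1.327500
  f(c_3) = f(1.327500) = 0.009346
  f(a) × f(c) < 0, new interval: [1.205000, 1.327500]
Iteration 4:
  c_4 = (1.205000 + 1.327500)/2 = 1.266250
  f(c_4) = f(1.266250) = -0.055865
  f(a) × f(c) ≥ 0, new interval: [1.266250, 1.327500]
Iteration 5:
  c_5 = (1.266250 + 1.327500)/2 = 1.296875
  f(c_5) = f(1.296875) = -0.024037
  f(a) × f(c) ≥ 0, new interval: [1.296875, 1.327500]

After 5 iteration(s), the approximation is c_5 = 1.296875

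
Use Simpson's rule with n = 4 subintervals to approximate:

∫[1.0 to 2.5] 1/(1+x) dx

f(x) = 1/(1+x)
a = 1.0, b = 2.5, n = 4
h = (b - a)/n = 0.375000

Simpson's rule: (h/3)[f(x₀) + 4f(x₁) + 2f(x₂) + ... + f(xₙ)]

x_0 = 1.0000, f(x_0) = 0.500000, coefficient = 1
x_1 = 1.3750, f(x_1) = 0.421053, coefficient = 4
x_2 = 1.7500, f(x_2) = 0.363636, coefficient = 2
x_3 = 2.1250, f(x_3) = 0.320000, coefficient = 4
x_4 = 2.5000, f(x_4) = 0.285714, coefficient = 1

I ≈ (0.375000/3) × 4.477198 = 0.559650
Exact value: 0.559616
Error: 0.000034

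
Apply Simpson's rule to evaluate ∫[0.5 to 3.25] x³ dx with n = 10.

f(x) = x³
a = 0.5, b = 3.25, n = 10
h = (b - a)/n = 0.275000

Simpson's rule: (h/3)[f(x₀) + 4f(x₁) + 2f(x₂) + ... + f(xₙ)]

x_0 = 0.5000, f(x_0) = 0.125000, coefficient = 1
x_1 = 0.7750, f(x_1) = 0.465484, coefficient = 4
x_2 = 1.0500, f(x_2) = 1.157625, coefficient = 2
x_3 = 1.3250, f(x_3) = 2.326203, coefficient = 4
x_4 = 1.6000, f(x_4) = 4.096000, coefficient = 2
x_5 = 1.8750, f(x_5) = 6.591797, coefficient = 4
x_6 = 2.1500, f(x_6) = 9.938375, coefficient = 2
x_7 = 2.4250, f(x_7) = 14.260516, coefficient = 4
x_8 = 2.7000, f(x_8) = 19.683000, coefficient = 2
x_9 = 2.9750, f(x_9) = 26.330609, coefficient = 4
x_10 = 3.2500, f(x_10) = 34.328125, coefficient = 1

I ≈ (0.275000/3) × 304.101563 = 27.875977
Exact value: 27.875977
Error: 0.000000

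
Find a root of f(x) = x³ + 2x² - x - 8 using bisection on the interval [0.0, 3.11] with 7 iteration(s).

f(x) = x³ + 2x² - x - 8
Initial interval: [0.0, 3.11]

Iteration 1:
  c_1 = (0.000000 + 3.110000)/2 = 1.555000
  f(c_1) = f(1.555000) = -0.958921
  f(a) × f(c) ≥ 0, new interval: [1.555000, 3.110000]
Iteration 2:
  c_2 = (1.555000 + 3.110000)/2 = 2.332500
  f(c_2) = f(2.332500) = 13.238710
  f(a) × f(c) < 0, new interval: [1.555000, 2.332500]
Iteration 3:
  c_3 = (1.555000 + 2.332500)/2 = 1.943750
  f(c_3) = f(1.943750) = 4.956385
  f(a) × f(c) < 0, new interval: [1.555000, 1.943750]
Iteration 4:
  c_4 = (1.555000 + 1.943750)/2 = 1.749375
  f(c_4) = f(1.749375) = 1.724886
  f(a) × f(c) < 0, new interval: [1.555000, 1.749375]
Iteration 5:
  c_5 = (1.555000 + 1.749375)/2 = 1.652188
  f(c_5) = f(1.652188) = 0.317275
  f(a) × f(c) < 0, new interval: [1.555000, 1.652188]
Iteration 6:
  c_6 = (1.555000 + 1.652188)/2 = 1.603594
  f(c_6) = f(1.603594) = -0.336906
  f(a) × f(c) ≥ 0, new interval: [1.603594, 1.652188]
Iteration 7:
  c_7 = (1.603594 + 1.652188)/2 = 1.627891
  f(c_7) = f(1.627891) = -0.013879
  f(a) × f(c) ≥ 0, new interval: [1.627891, 1.652188]

After 7 iteration(s), the approximation is c_7 = 1.627891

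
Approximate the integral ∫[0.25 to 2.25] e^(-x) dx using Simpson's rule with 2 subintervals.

f(x) = e^(-x)
a = 0.25, b = 2.25, n = 2
h = (b - a)/n = 1.000000

Simpson's rule: (h/3)[f(x₀) + 4f(x₁) + 2f(x₂) + ... + f(xₙ)]

x_0 = 0.2500, f(x_0) = 0.778801, coefficient = 1
x_1 = 1.2500, f(x_1) = 0.286505, coefficient = 4
x_2 = 2.2500, f(x_2) = 0.105399, coefficient = 1

I ≈ (1.000000/3) × 2.030219 = 0.676740
Exact value: 0.673402
Error: 0.003338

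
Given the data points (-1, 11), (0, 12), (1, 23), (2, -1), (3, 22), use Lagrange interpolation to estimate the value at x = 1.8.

Lagrange interpolation formula:
P(x) = Σ yᵢ × Lᵢ(x)
where Lᵢ(x) = Π_{j≠i} (x - xⱼ)/(xᵢ - xⱼ)

L_0(1.8) = (1.8 - 0)/(-1 - 0) × (1.8 - 1)/(-1 - 1) × (1.8 - 2)/(-1 - 2) × (1.8 - 3)/(-1 - 3) = 0.014400
L_1(1.8) = (1.8 - (-1))/(0 - (-1)) × (1.8 - 1)/(0 - 1) × (1.8 - 2)/(0 - 2) × (1.8 - 3)/(0 - 3) = -0.089600
L_2(1.8) = (1.8 - (-1))/(1 - (-1)) × (1.8 - 0)/(1 - 0) × (1.8 - 2)/(1 - 2) × (1.8 - 3)/(1 - 3) = 0.302400
L_3(1.8) = (1.8 - (-1))/(2 - (-1)) × (1.8 - 0)/(2 - 0) × (1.8 - 1)/(2 - 1) × (1.8 - 3)/(2 - 3) = 0.806400
L_4(1.8) = (1.8 - (-1))/(3 - (-1)) × (1.8 - 0)/(3 - 0) × (1.8 - 1)/(3 - 1) × (1.8 - 2)/(3 - 2) = -0.033600

P(1.8) = 11×L_0(1.8) + 12×L_1(1.8) + 23×L_2(1.8) + (-1)×L_3(1.8) + 22×L_4(1.8)
P(1.8) = 4.492800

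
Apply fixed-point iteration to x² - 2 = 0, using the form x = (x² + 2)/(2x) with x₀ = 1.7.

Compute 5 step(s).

Equation: x² - 2 = 0
Fixed-point form: x = (x² + 2)/(2x)
x₀ = 1.7

x_1 = g(1.700000) = 1.438235
x_2 = g(1.438235) = 1.414414
x_3 = g(1.414414) = 1.414214
x_4 = g(1.414214) = 1.414214
x_5 = g(1.414214) = 1.414214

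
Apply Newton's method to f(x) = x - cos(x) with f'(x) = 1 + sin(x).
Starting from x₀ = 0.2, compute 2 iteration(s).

f(x) = x - cos(x)
f'(x) = 1 + sin(x)
x₀ = 0.2

Newton-Raphson formula: x_{n+1} = x_n - f(x_n)/f'(x_n)

Iteration 1:
  f(0.200000) = -0.780067
  f'(0.200000) = 1.198669
  x_1 = 0.200000 - (-0.780067)/1.198669 = 0.850777
Iteration 2:
  f(0.850777) = 0.191378
  f'(0.850777) = 1.751793
  x_2 = 0.850777 - 0.191378/1.751793 = 0.741530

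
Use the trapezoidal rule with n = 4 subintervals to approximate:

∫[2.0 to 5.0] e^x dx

f(x) = e^x
a = 2.0, b = 5.0, n = 4
h = (b - a)/n = 0.750000

Trapezoidal rule: (h/2)[f(x₀) + 2f(x₁) + 2f(x₂) + ... + f(xₙ)]

x_0 = 2.0000, f(x_0) = 7.389056, coefficient = 1
x_1 = 2.7500, f(x_1) = 15.642632, coefficient = 2
x_2 = 3.5000, f(x_2) = 33.115452, coefficient = 2
x_3 = 4.2500, f(x_3) = 70.105412, coefficient = 2
x_4 = 5.0000, f(x_4) = 148.413159, coefficient = 1

I ≈ (0.750000/2) × 393.529208 = 147.573453
Exact value: 141.024103
Error: 6.549350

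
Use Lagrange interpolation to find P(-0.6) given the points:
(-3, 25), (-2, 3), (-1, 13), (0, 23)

Lagrange interpolation formula:
P(x) = Σ yᵢ × Lᵢ(x)
where Lᵢ(x) = Π_{j≠i} (x - xⱼ)/(xᵢ - xⱼ)

L_0(-0.6) = (-0.6 - (-2))/(-3 - (-2)) × (-0.6 - (-1))/(-3 - (-1)) × (-0.6 - 0)/(-3 - 0) = 0.056000
L_1(-0.6) = (-0.6 - (-3))/(-2 - (-3)) × (-0.6 - (-1))/(-2 - (-1)) × (-0.6 - 0)/(-2 - 0) = -0.288000
L_2(-0.6) = (-0.6 - (-3))/(-1 - (-3)) × (-0.6 - (-2))/(-1 - (-2)) × (-0.6 - 0)/(-1 - 0) = 1.008000
L_3(-0.6) = (-0.6 - (-3))/(0 - (-3)) × (-0.6 - (-2))/(0 - (-2)) × (-0.6 - (-1))/(0 - (-1)) = 0.224000

P(-0.6) = 25×L_0(-0.6) + 3×L_1(-0.6) + 13×L_2(-0.6) + 23×L_3(-0.6)
P(-0.6) = 18.792000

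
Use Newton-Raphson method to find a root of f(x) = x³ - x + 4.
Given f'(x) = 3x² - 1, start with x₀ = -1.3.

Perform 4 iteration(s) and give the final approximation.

f(x) = x³ - x + 4
f'(x) = 3x² - 1
x₀ = -1.3

Newton-Raphson formula: x_{n+1} = x_n - f(x_n)/f'(x_n)

Iteration 1:
  f(-1.300000) = 3.103000
  f'(-1.300000) = 4.070000
  x_1 = -1.300000 - 3.103000/4.070000 = -2.062408
Iteration 2:
  f(-2.062408) = -2.710098
  f'(-2.062408) = 11.760579
  x_2 = -2.062408 - (-2.710098)/11.760579 = -1.831969
Iteration 3:
  f(-1.831969) = -0.316318
  f'(-1.831969) = 9.068328
  x_3 = -1.831969 - (-0.316318)/9.068328 = -1.797087
Iteration 4:
  f(-1.797087) = -0.006645
  f'(-1.797087) = 8.688565
  x_4 = -1.797087 - (-0.006645)/8.688565 = -1.796322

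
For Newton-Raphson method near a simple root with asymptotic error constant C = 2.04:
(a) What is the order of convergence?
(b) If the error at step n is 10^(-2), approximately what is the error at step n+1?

(a) Newton-Raphson has quadratic (order 2) convergence near simple roots.
    This means |e_{n+1}| ≈ C|e_n|².

(b) With |e_n| = 10^(-2) and C = 2.04:
    |e_{n+1}| ≈ 2.04 × (10^(-2))² = 2.04 × 10^(-4)

(a) 2 (quadratic); (b) |e_{n+1}| ≈ 2.040e-04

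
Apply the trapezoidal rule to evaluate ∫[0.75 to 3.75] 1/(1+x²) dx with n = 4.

f(x) = 1/(1+x²)
a = 0.75, b = 3.75, n = 4
h = (b - a)/n = 0.750000

Trapezoidal rule: (h/2)[f(x₀) + 2f(x₁) + 2f(x₂) + ... + f(xₙ)]

x_0 = 0.7500, f(x_0) = 0.640000, coefficient = 1
x_1 = 1.5000, f(x_1) = 0.307692, coefficient = 2
x_2 = 2.2500, f(x_2) = 0.164948, coefficient = 2
x_3 = 3.0000, f(x_3) = 0.100000, coefficient = 2
x_4 = 3.7500, f(x_4) = 0.066390, coefficient = 1

I ≈ (0.750000/2) × 1.851672 = 0.694377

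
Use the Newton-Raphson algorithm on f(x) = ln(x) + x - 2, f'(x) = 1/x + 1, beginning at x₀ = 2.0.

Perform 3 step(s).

f(x) = ln(x) + x - 2
f'(x) = 1/x + 1
x₀ = 2.0

Newton-Raphson formula: x_{n+1} = x_n - f(x_n)/f'(x_n)

Iteration 1:
  f(2.000000) = 0.693147
  f'(2.000000) = 1.500000
  x_1 = 2.000000 - 0.693147/1.500000 = 1.537902
Iteration 2:
  f(1.537902) = -0.031679
  f'(1.537902) = 1.650237
  x_2 = 1.537902 - (-0.031679)/1.650237 = 1.557099
Iteration 3:
  f(1.557099) = -0.000077
  f'(1.557099) = 1.642220
  x_3 = 1.557099 - (-0.000077)/1.642220 = 1.557146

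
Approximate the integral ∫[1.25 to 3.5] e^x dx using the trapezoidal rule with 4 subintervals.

f(x) = e^x
a = 1.25, b = 3.5, n = 4
h = (b - a)/n = 0.562500

Trapezoidal rule: (h/2)[f(x₀) + 2f(x₁) + 2f(x₂) + ... + f(xₙ)]

x_0 = 1.2500, f(x_0) = 3.490343, coefficient = 1
x_1 = 1.8125, f(x_1) = 6.125743, coefficient = 2
x_2 = 2.3750, f(x_2) = 10.751013, coefficient = 2
x_3 = 2.9375, f(x_3) = 18.868616, coefficient = 2
x_4 = 3.5000, f(x_4) = 33.115452, coefficient = 1

I ≈ (0.562500/2) × 108.096538 = 30.402151
Exact value: 29.625109
Error: 0.777042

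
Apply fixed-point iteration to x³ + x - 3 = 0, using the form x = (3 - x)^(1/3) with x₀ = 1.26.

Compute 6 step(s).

Equation: x³ + x - 3 = 0
Fixed-point form: x = (3 - x)^(1/3)
x₀ = 1.26

x_1 = g(1.260000) = 1.202771
x_2 = g(1.202771) = 1.215816
x_3 = g(1.215816) = 1.212867
x_4 = g(1.212867) = 1.213535
x_5 = g(1.213535) = 1.213384
x_6 = g(1.213384) = 1.213418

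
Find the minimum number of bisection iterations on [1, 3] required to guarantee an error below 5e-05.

We need (b-a)/2^n ≤ 5e-05
(3 - 1)/2^n ≤ 5e-05
2/2^n ≤ 5e-05
2^n ≥ 40000
n ≥ log₂(40000) = 15.29
n ≥ 16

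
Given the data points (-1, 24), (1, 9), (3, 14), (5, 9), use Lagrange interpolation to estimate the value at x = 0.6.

Lagrange interpolation formula:
P(x) = Σ yᵢ × Lᵢ(x)
where Lᵢ(x) = Π_{j≠i} (x - xⱼ)/(xᵢ - xⱼ)

L_0(0.6) = (0.6 - 1)/(-1 - 1) × (0.6 - 3)/(-1 - 3) × (0.6 - 5)/(-1 - 5) = 0.088000
L_1(0.6) = (0.6 - (-1))/(1 - (-1)) × (0.6 - 3)/(1 - 3) × (0.6 - 5)/(1 - 5) = 1.056000
L_2(0.6) = (0.6 - (-1))/(3 - (-1)) × (0.6 - 1)/(3 - 1) × (0.6 - 5)/(3 - 5) = -0.176000
L_3(0.6) = (0.6 - (-1))/(5 - (-1)) × (0.6 - 1)/(5 - 1) × (0.6 - 3)/(5 - 3) = 0.032000

P(0.6) = 24×L_0(0.6) + 9×L_1(0.6) + 14×L_2(0.6) + 9×L_3(0.6)
P(0.6) = 9.440000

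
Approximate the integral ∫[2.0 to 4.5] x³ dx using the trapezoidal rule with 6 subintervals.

f(x) = x³
a = 2.0, b = 4.5, n = 6
h = (b - a)/n = 0.416667

Trapezoidal rule: (h/2)[f(x₀) + 2f(x₁) + 2f(x₂) + ... + f(xₙ)]

x_0 = 2.0000, f(x_0) = 8.000000, coefficient = 1
x_1 = 2.4167, f(x_1) = 14.114005, coefficient = 2
x_2 = 2.8333, f(x_2) = 22.745370, coefficient = 2
x_3 = 3.2500, f(x_3) = 34.328125, coefficient = 2
x_4 = 3.6667, f(x_4) = 49.296296, coefficient = 2
x_5 = 4.0833, f(x_5) = 68.083912, coefficient = 2
x_6 = 4.5000, f(x_6) = 91.125000, coefficient = 1

I ≈ (0.416667/2) × 476.260417 = 99.220920
Exact value: 98.515625
Error: 0.705295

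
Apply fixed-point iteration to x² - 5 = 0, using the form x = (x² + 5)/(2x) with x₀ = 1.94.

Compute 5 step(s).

Equation: x² - 5 = 0
Fixed-point form: x = (x² + 5)/(2x)
x₀ = 1.94

x_1 = g(1.940000) = 2.258660
x_2 = g(2.258660) = 2.236181
x_3 = g(2.236181) = 2.236068
x_4 = g(2.236068) = 2.236068
x_5 = g(2.236068) = 2.236068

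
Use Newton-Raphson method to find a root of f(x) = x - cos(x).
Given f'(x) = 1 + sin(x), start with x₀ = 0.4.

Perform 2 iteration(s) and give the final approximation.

f(x) = x - cos(x)
f'(x) = 1 + sin(x)
x₀ = 0.4

Newton-Raphson formula: x_{n+1} = x_n - f(x_n)/f'(x_n)

Iteration 1:
  f(0.400000) = -0.521061
  f'(0.400000) = 1.389418
  x_1 = 0.400000 - (-0.521061)/1.389418 = 0.775021
Iteration 2:
  f(0.775021) = 0.060615
  f'(0.775021) = 1.699731
  x_2 = 0.775021 - 0.060615/1.699731 = 0.739360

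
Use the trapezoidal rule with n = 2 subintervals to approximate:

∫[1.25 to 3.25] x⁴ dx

f(x) = x⁴
a = 1.25, b = 3.25, n = 2
h = (b - a)/n = 1.000000

Trapezoidal rule: (h/2)[f(x₀) + 2f(x₁) + 2f(x₂) + ... + f(xₙ)]

x_0 = 1.2500, f(x_0) = 2.441406, coefficient = 1
x_1 = 2.2500, f(x_1) = 25.628906, coefficient = 2
x_2 = 3.2500, f(x_2) = 111.566406, coefficient = 1

I ≈ (1.000000/2) × 165.265625 = 82.632812
Exact value: 71.907813
Error: 10.725000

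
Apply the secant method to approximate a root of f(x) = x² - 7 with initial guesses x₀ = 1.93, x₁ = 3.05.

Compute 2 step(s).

f(x) = x² - 7
x₀ = 1.93, x₁ = 3.05

Secant formula: x_{n+1} = x_n - f(x_n)(x_n - x_{n-1})/(f(x_n) - f(x_{n-1}))

Iteration 1:
  f(1.930000) = -3.275100
  f(3.050000) = 2.302500
  x_2 = 3.050000 - 2.302500×(3.050000 - 1.930000)/(2.302500 - (-3.275100))
       = 2.587651
Iteration 2:
  f(3.050000) = 2.302500
  f(2.587651) = -0.304064
  x_3 = 2.587651 - (-0.304064)×(2.587651 - 3.050000)/(-0.304064 - 2.302500)
       = 2.641585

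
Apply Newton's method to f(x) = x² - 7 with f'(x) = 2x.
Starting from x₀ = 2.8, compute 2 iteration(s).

f(x) = x² - 7
f'(x) = 2x
x₀ = 2.8

Newton-Raphson formula: x_{n+1} = x_n - f(x_n)/f'(x_n)

Iteration 1:
  f(2.800000) = 0.840000
  f'(2.800000) = 5.600000
  x_1 = 2.800000 - 0.840000/5.600000 = 2.650000
Iteration 2:
  f(2.650000) = 0.022500
  f'(2.650000) = 5.300000
  x_2 = 2.650000 - 0.022500/5.300000 = 2.645755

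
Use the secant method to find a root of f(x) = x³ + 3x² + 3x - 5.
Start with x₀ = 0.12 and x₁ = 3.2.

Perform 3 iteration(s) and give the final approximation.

f(x) = x³ + 3x² + 3x - 5
x₀ = 0.12, x₁ = 3.2

Secant formula: x_{n+1} = x_n - f(x_n)(x_n - x_{n-1})/(f(x_n) - f(x_{n-1}))

Iteration 1:
  f(0.120000) = -4.595072
  f(3.200000) = 68.088000
  x_2 = 3.200000 - 68.088000×(3.200000 - 0.120000)/(68.088000 - (-4.595072))
       = 0.314720
Iteration 2:
  f(3.200000) = 68.088000
  f(0.314720) = -3.727523
  x_3 = 0.314720 - (-3.727523)×(0.314720 - 3.200000)/(-3.727523 - 68.088000)
       = 0.464478
Iteration 3:
  f(0.314720) = -3.727523
  f(0.464478) = -2.859142
  x_4 = 0.464478 - (-2.859142)×(0.464478 - 0.314720)/(-2.859142 - (-3.727523))
       = 0.957556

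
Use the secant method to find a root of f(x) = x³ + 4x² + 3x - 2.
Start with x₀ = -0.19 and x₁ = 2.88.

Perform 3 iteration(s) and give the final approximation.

f(x) = x³ + 4x² + 3x - 2
x₀ = -0.19, x₁ = 2.88

Secant formula: x_{n+1} = x_n - f(x_n)(x_n - x_{n-1})/(f(x_n) - f(x_{n-1}))

Iteration 1:
  f(-0.190000) = -2.432459
  f(2.880000) = 63.705472
  x_2 = 2.880000 - 63.705472×(2.880000 - (-0.190000))/(63.705472 - (-2.432459))
       = -0.077090
Iteration 2:
  f(2.880000) = 63.705472
  f(-0.077090) = -2.207956
  x_3 = -0.077090 - (-2.207956)×(-0.077090 - 2.880000)/(-2.207956 - 63.705472)
       = 0.021966
Iteration 3:
  f(-0.077090) = -2.207956
  f(0.021966) = -1.932160
  x_4 = 0.021966 - (-1.932160)×(0.021966 - (-0.077090))/(-1.932160 - (-2.207956))
       = 0.715930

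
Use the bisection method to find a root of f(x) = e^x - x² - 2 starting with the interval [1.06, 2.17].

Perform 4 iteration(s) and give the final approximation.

f(x) = e^x - x² - 2
Initial interval: [1.06, 2.17]

Iteration 1:
  c_1 = (1.060000 + 2.170000)/2 = 1.615000
  f(c_1) = f(1.615000) = 0.419663
  f(a) × f(c) < 0, new interval: [1.060000, 1.615000]
Iteration 2:
  c_2 = (1.060000 + 1.615000)/2 = 1.337500
  f(c_2) = f(1.337500) = 0.020602
  f(a) × f(c) < 0, new interval: [1.060000, 1.337500]
Iteration 3:
  c_3 = (1.060000 + 1.337500)/2 = 1.198750
  f(c_3) = f(1.198750) = -0.121032
  f(a) × f(c) ≥ 0, new interval: [1.198750, 1.337500]
Iteration 4:
  c_4 = (1.198750 + 1.337500)/2 = 1.268125
  f(c_4) = f(1.268125) = -0.053959
  f(a) × f(c) ≥ 0, new interval: [1.268125, 1.337500]

After 4 iteration(s), the approximation is c_4 = 1.268125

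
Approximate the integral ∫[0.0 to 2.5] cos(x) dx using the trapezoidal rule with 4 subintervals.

f(x) = cos(x)
a = 0.0, b = 2.5, n = 4
h = (b - a)/n = 0.625000

Trapezoidal rule: (h/2)[f(x₀) + 2f(x₁) + 2f(x₂) + ... + f(xₙ)]

x_0 = 0.0000, f(x_0) = 1.000000, coefficient = 1
x_1 = 0.6250, f(x_1) = 0.810963, coefficient = 2
x_2 = 1.2500, f(x_2) = 0.315322, coefficient = 2
x_3 = 1.8750, f(x_3) = -0.299534, coefficient = 2
x_4 = 2.5000, f(x_4) = -0.801144, coefficient = 1

I ≈ (0.625000/2) × 1.852360 = 0.578863
Exact value: 0.598472
Error: 0.019610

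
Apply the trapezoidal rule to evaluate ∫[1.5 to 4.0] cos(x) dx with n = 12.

f(x) = cos(x)
a = 1.5, b = 4.0, n = 12
h = (b - a)/n = 0.208333

Trapezoidal rule: (h/2)[f(x₀) + 2f(x₁) + 2f(x₂) + ... + f(xₙ)]

x_0 = 1.5000, f(x_0) = 0.070737, coefficient = 1
x_1 = 1.7083, f(x_1) = -0.137104, coefficient = 2
x_2 = 1.9167, f(x_2) = -0.339016, coefficient = 2
x_3 = 2.1250, f(x_3) = -0.526266, coefficient = 2
x_4 = 2.3333, f(x_4) = -0.690758, coefficient = 2
x_5 = 2.5417, f(x_5) = -0.825377, coefficient = 2
x_6 = 2.7500, f(x_6) = -0.924302, coefficient = 2
x_7 = 2.9583, f(x_7) = -0.983255, coefficient = 2
x_8 = 3.1667, f(x_8) = -0.999686, coefficient = 2
x_9 = 3.3750, f(x_9) = -0.972884, coefficient = 2
x_10 = 3.5833, f(x_10) = -0.904009, coefficient = 2
x_11 = 3.7917, f(x_11) = -0.796039, coefficient = 2
x_12 = 4.0000, f(x_12) = -0.653644, coefficient = 1

I ≈ (0.208333/2) × -16.780299 = -1.747948
Exact value: -1.754297
Error: 0.006350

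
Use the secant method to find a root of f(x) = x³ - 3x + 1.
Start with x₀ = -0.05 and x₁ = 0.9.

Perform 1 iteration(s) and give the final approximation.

f(x) = x³ - 3x + 1
x₀ = -0.05, x₁ = 0.9

Secant formula: x_{n+1} = x_n - f(x_n)(x_n - x_{n-1})/(f(x_n) - f(x_{n-1}))

Iteration 1:
  f(-0.050000) = 1.149875
  f(0.900000) = -0.971000
  x_2 = 0.900000 - (-0.971000)×(0.900000 - (-0.050000))/(-0.971000 - 1.149875)
       = 0.465062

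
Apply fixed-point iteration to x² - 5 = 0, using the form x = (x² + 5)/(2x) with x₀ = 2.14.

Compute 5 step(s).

Equation: x² - 5 = 0
Fixed-point form: x = (x² + 5)/(2x)
x₀ = 2.14

x_1 = g(2.140000) = 2.238224
x_2 = g(2.238224) = 2.236069
x_3 = g(2.236069) = 2.236068
x_4 = g(2.236068) = 2.236068
x_5 = g(2.236068) = 2.236068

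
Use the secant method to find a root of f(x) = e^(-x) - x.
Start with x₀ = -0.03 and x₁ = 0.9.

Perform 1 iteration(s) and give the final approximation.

f(x) = e^(-x) - x
x₀ = -0.03, x₁ = 0.9

Secant formula: x_{n+1} = x_n - f(x_n)(x_n - x_{n-1})/(f(x_n) - f(x_{n-1}))

Iteration 1:
  f(-0.030000) = 1.060455
  f(0.900000) = -0.493430
  x_2 = 0.900000 - (-0.493430)×(0.900000 - (-0.030000))/(-0.493430 - 1.060455)
       = 0.604682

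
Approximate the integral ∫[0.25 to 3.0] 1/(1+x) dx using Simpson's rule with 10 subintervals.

f(x) = 1/(1+x)
a = 0.25, b = 3.0, n = 10
h = (b - a)/n = 0.275000

Simpson's rule: (h/3)[f(x₀) + 4f(x₁) + 2f(x₂) + ... + f(xₙ)]

x_0 = 0.2500, f(x_0) = 0.800000, coefficient = 1
x_1 = 0.5250, f(x_1) = 0.655738, coefficient = 4
x_2 = 0.8000, f(x_2) = 0.555556, coefficient = 2
x_3 = 1.0750, f(x_3) = 0.481928, coefficient = 4
x_4 = 1.3500, f(x_4) = 0.425532, coefficient = 2
x_5 = 1.6250, f(x_5) = 0.380952, coefficient = 4
x_6 = 1.9000, f(x_6) = 0.344828, coefficient = 2
x_7 = 2.1750, f(x_7) = 0.314961, coefficient = 4
x_8 = 2.4500, f(x_8) = 0.289855, coefficient = 2
x_9 = 2.7250, f(x_9) = 0.268456, coefficient = 4
x_10 = 3.0000, f(x_10) = 0.250000, coefficient = 1

I ≈ (0.275000/3) × 12.689679 = 1.163221
Exact value: 1.163151
Error: 0.000070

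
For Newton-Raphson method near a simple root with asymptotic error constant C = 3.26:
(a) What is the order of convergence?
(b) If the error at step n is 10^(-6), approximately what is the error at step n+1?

(a) Newton-Raphson has quadratic (order 2) convergence near simple roots.
    This means |e_{n+1}| ≈ C|e_n|².

(b) With |e_n| = 10^(-6) and C = 3.26:
    |e_{n+1}| ≈ 3.26 × (10^(-6))² = 3.26 × 10^(-12)

(a) 2 (quadratic); (b) |e_{n+1}| ≈ 3.260e-12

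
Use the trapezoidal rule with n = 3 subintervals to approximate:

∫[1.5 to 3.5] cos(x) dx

f(x) = cos(x)
a = 1.5, b = 3.5, n = 3
h = (b - a)/n = 0.666667

Trapezoidal rule: (h/2)[f(x₀) + 2f(x₁) + 2f(x₂) + ... + f(xₙ)]

x_0 = 1.5000, f(x_0) = 0.070737, coefficient = 1
x_1 = 2.1667, f(x_1) = -0.561229, coefficient = 2
x_2 = 2.8333, f(x_2) = -0.952863, coefficient = 2
x_3 = 3.5000, f(x_3) = -0.936457, coefficient = 1

I ≈ (0.666667/2) × -3.893904 = -1.297968
Exact value: -1.348278
Error: 0.050310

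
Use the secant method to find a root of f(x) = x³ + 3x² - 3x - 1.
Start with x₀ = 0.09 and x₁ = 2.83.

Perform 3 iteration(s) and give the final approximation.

f(x) = x³ + 3x² - 3x - 1
x₀ = 0.09, x₁ = 2.83

Secant formula: x_{n+1} = x_n - f(x_n)(x_n - x_{n-1})/(f(x_n) - f(x_{n-1}))

Iteration 1:
  f(0.090000) = -1.244971
  f(2.830000) = 37.201887
  x_2 = 2.830000 - 37.201887×(2.830000 - 0.090000)/(37.201887 - (-1.244971))
       = 0.178726
Iteration 2:
  f(2.830000) = 37.201887
  f(0.178726) = -1.434639
  x_3 = 0.178726 - (-1.434639)×(0.178726 - 2.830000)/(-1.434639 - 37.201887)
       = 0.277172
Iteration 3:
  f(0.178726) = -1.434639
  f(0.277172) = -1.579749
  x_4 = 0.277172 - (-1.579749)×(0.277172 - 0.178726)/(-1.579749 - (-1.434639))
       = -0.794569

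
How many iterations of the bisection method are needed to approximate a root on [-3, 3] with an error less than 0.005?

We need (b-a)/2^n ≤ 0.005
(3 - (-3))/2^n ≤ 0.005
6/2^n ≤ 0.005
2^n ≥ 1200
n ≥ log₂(1200) = 10.23
n ≥ 11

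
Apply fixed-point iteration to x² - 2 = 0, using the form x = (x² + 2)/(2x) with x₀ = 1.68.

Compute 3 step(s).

Equation: x² - 2 = 0
Fixed-point form: x = (x² + 2)/(2x)
x₀ = 1.68

x_1 = g(1.680000) = 1.435238
x_2 = g(1.435238) = 1.414368
x_3 = g(1.414368) = 1.414214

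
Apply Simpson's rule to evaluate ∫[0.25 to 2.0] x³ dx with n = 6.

f(x) = x³
a = 0.25, b = 2.0, n = 6
h = (b - a)/n = 0.291667

Simpson's rule: (h/3)[f(x₀) + 4f(x₁) + 2f(x₂) + ... + f(xₙ)]

x_0 = 0.2500, f(x_0) = 0.015625, coefficient = 1
x_1 = 0.5417, f(x_1) = 0.158927, coefficient = 4
x_2 = 0.8333, f(x_2) = 0.578704, coefficient = 2
x_3 = 1.1250, f(x_3) = 1.423828, coefficient = 4
x_4 = 1.4167, f(x_4) = 2.843171, coefficient = 2
x_5 = 1.7083, f(x_5) = 4.985605, coefficient = 4
x_6 = 2.0000, f(x_6) = 8.000000, coefficient = 1

I ≈ (0.291667/3) × 41.132813 = 3.999023
Exact value: 3.999023
Error: 0.000000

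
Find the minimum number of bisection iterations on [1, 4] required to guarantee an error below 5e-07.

We need (b-a)/2^n ≤ 5e-07
(4 - 1)/2^n ≤ 5e-07
3/2^n ≤ 5e-07
2^n ≥ 6000000
n ≥ log₂(6000000) = 22.52
n ≥ 23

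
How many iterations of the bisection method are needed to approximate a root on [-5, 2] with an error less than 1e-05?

We need (b-a)/2^n ≤ 1e-05
(2 - (-5))/2^n ≤ 1e-05
7/2^n ≤ 1e-05
2^n ≥ 700000
n ≥ log₂(700000) = 19.42
n ≥ 20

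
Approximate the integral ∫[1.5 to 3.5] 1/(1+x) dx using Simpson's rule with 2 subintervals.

f(x) = 1/(1+x)
a = 1.5, b = 3.5, n = 2
h = (b - a)/n = 1.000000

Simpson's rule: (h/3)[f(x₀) + 4f(x₁) + 2f(x₂) + ... + f(xₙ)]

x_0 = 1.5000, f(x_0) = 0.400000, coefficient = 1
x_1 = 2.5000, f(x_1) = 0.285714, coefficient = 4
x_2 = 3.5000, f(x_2) = 0.222222, coefficient = 1

I ≈ (1.000000/3) × 1.765079 = 0.588360
Exact value: 0.587787
Error: 0.000573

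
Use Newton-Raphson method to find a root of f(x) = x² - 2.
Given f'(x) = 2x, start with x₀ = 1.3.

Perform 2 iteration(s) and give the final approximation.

f(x) = x² - 2
f'(x) = 2x
x₀ = 1.3

Newton-Raphson formula: x_{n+1} = x_n - f(x_n)/f'(x_n)

Iteration 1:
  f(1.300000) = -0.310000
  f'(1.300000) = 2.600000
  x_1 = 1.300000 - (-0.310000)/2.600000 = 1.419231
Iteration 2:
  f(1.419231) = 0.014216
  f'(1.419231) = 2.838462
  x_2 = 1.419231 - 0.014216/2.838462 = 1.414222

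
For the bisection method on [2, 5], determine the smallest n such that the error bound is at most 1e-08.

We need (b-a)/2^n ≤ 1e-08
(5 - 2)/2^n ≤ 1e-08
3/2^n ≤ 1e-08
2^n ≥ 300000000
n ≥ log₂(300000000) = 28.16
n ≥ 29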